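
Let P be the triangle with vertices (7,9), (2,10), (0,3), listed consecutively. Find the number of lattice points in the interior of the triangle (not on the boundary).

18

By the shoelace formula, twice the signed area is |[7·10 − 2·9] + [2·3 − 0·10] + [0·9 − 7·3]| = 37, so the area is 18.5.
Along each edge there are gcd(|Δx|,|Δy|)+1 lattice points, so counting each shared vertex once the boundary has gcd(5,1) + gcd(2,7) + gcd(7,6) = 1+1+1 = 3.
Pick's theorem gives I = A − B/2 + 1 = 18.5 − 3/2 + 1 = 18.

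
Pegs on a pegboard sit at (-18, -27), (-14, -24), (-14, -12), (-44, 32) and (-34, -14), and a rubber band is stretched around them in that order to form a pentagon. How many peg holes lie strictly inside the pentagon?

By the shoelace formula, twice the signed area is |[(-18)·(-24) − (-14)·(-27)] + [(-14)·(-12) − (-14)·(-24)] + [(-14)·32 − (-44)·(-12)] + [(-44)·(-14) − (-34)·32] + [(-34)·(-27) − (-18)·(-14)]| = 1280, so the area is 640.
Along each edge there are gcd(|Δx|,|Δy|)+1 lattice points, so counting each shared vertex once the boundary has gcd(4,3) + gcd(0,12) + gcd(30,44) + gcd(10,46) + gcd(16,13) = 1+12+2+2+1 = 18.
Pick's theorem gives I = A − B/2 + 1 = 640 − 18/2 + 1 = 632.

632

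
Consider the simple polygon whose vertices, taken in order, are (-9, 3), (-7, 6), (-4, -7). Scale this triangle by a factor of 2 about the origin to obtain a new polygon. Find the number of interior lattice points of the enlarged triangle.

64

Using the shoelace formula, 2A = |((-9)·6 − (-7)·3) + ((-7)·(-7) − (-4)·6) + ((-4)·3 − (-9)·(-7))| = 35, so the area is 35/2.
Summing gcd(|Δx|,|Δy|) over the edges gives the boundary count: gcd(2,3) + gcd(3,13) + gcd(5,10) = 1+1+5 = 7.
Scaling by 2 multiplies the area by 2² = 4 (so the new area is 70) and multiplies the boundary lattice-point count by 2, giving 14.
By Pick's theorem, the interior count of the dilated polygon is 70 − 14/2 + 1 = 64.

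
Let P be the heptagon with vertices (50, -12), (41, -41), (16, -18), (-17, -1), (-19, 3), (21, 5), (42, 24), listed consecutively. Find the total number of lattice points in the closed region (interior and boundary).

By the shoelace formula, twice the signed area is |(50·(-41) − 41·(-12)) + (41·(-18) − 16·(-41)) + (16·(-1) − (-17)·(-18)) + ((-17)·3 − (-19)·(-1)) + ((-19)·5 − 21·3) + (21·24 − 42·5) + (42·(-12) − 50·24)| = 3600, so the area is 1800.
Summing gcd(|Δx|,|Δy|) over the edges gives the boundary count: gcd(9,29) + gcd(25,23) + gcd(33,17) + gcd(2,4) + gcd(40,2) + gcd(21,19) + gcd(8,36) = 1+1+1+2+2+1+4 = 12.
Pick's theorem gives I = A − B/2 + 1 = 1800 − 12/2 + 1 = 1795, so the closed region contains I + B = 1795 + 12 = 1807 lattice points.

1807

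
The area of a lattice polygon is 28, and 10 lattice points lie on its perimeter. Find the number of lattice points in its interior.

From Pick's theorem, I = A − B/2 + 1 = 28 − 10/2 + 1 = 24.

24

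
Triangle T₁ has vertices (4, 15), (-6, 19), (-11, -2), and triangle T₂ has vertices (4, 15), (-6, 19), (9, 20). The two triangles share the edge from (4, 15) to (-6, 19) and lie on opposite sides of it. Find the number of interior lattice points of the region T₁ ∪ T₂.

The union is the simple quadrilateral with vertices (4, 15), (-11, -2), (-6, 19), (9, 20) in order.
By the shoelace formula, twice the signed area is |[4·(-2) − (-11)·15] + [(-11)·19 − (-6)·(-2)] + [(-6)·20 − 9·19] + [9·15 − 4·20]| = 300, so the area is 150.
Along each edge there are gcd(|Δx|,|Δy|)+1 lattice points, so counting each shared vertex once the boundary has gcd(15,17) + gcd(5,21) + gcd(15,1) + gcd(5,5) = 1+1+1+5 = 8.
By Pick's theorem I = A − B/2 + 1 = 150 − 8/2 + 1 = 147.

147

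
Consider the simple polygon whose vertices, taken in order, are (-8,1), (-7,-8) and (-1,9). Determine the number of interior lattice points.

The shoelace formula gives twice the area as |((-8)·(-8) − (-7)·1) + ((-7)·9 − (-1)·(-8)) + ((-1)·1 − (-8)·9)| = 71, so the area is 35.5.
The number of boundary lattice points is Σ gcd(|Δx|,|Δy|) = gcd(1,9) + gcd(6,17) + gcd(7,8) = 1+1+1 = 3.
Pick's theorem gives I = A − B/2 + 1 = 35.5 − 3/2 + 1 = 35.

35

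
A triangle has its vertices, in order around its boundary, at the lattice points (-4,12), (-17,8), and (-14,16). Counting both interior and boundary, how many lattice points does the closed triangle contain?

49

The shoelace formula gives twice the area as |((-4)·8 − (-17)·12) + ((-17)·16 − (-14)·8) + ((-14)·12 − (-4)·16)| = 92, so the area is 46.
The number of boundary lattice points is Σ gcd(|Δx|,|Δy|) = gcd(13,4) + gcd(3,8) + gcd(10,4) = 1+1+2 = 4.
Pick's theorem gives I = A − B/2 + 1 = 46 − 4/2 + 1 = 45, so the closed region contains I + B = 45 + 4 = 49 lattice points.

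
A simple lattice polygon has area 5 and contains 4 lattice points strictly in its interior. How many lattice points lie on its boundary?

Pick's theorem gives A = I + B/2 − 1, so B = 2(A − I + 1) = 2(5 − 4 + 1) = 4.

4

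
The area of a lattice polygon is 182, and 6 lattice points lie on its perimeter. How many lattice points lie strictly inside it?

180

Pick's theorem A = I + B/2 − 1 rearranges to I = A − B/2 + 1 = 182 − 6/2 + 1 = 180.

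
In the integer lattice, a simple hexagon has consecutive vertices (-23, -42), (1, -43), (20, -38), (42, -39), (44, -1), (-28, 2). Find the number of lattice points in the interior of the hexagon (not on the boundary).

2809

The shoelace formula gives twice the area as |((-23)·(-43) − 1·(-42)) + (1·(-38) − 20·(-43)) + (20·(-39) − 42·(-38)) + (42·(-1) − 44·(-39)) + (44·2 − (-28)·(-1)) + ((-28)·(-42) − (-23)·2)| = 5625, so the area is 5625/2.
The number of boundary lattice points is Σ gcd(|Δx|,|Δy|) = gcd(24,1) + gcd(19,5) + gcd(22,1) + gcd(2,38) + gcd(72,3) + gcd(5,44) = 1+1+1+2+3+1 = 9.
By Pick's theorem A = I + B/2 − 1, so I = 5625/2 − 9/2 + 1 = 2809.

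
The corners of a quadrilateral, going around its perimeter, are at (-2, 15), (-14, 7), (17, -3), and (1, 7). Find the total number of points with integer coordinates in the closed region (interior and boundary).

By the shoelace formula, twice the signed area is |((-2)·7 − (-14)·15) + ((-14)·(-3) − 17·7) + (17·7 − 1·(-3)) + (1·15 − (-2)·7)| = 270, so the area is 135.
Summing gcd(|Δx|,|Δy|) over the edges gives the boundary count: gcd(12,8) + gcd(31,10) + gcd(16,10) + gcd(3,8) = 4+1+2+1 = 8.
Pick's theorem gives I = A − B/2 + 1 = 135 − 8/2 + 1 = 132, so the closed region contains I + B = 132 + 8 = 140 lattice points.

140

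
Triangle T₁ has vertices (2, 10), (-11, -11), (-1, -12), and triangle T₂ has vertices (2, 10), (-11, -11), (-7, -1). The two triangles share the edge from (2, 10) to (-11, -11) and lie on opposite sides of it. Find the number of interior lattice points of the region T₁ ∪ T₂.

The union is the simple quadrilateral with vertices (2, 10), (-1, -12), (-11, -11), (-7, -1) in order.
The shoelace formula gives twice the area as |[2·(-12) − (-1)·10] + [(-1)·(-11) − (-11)·(-12)] + [(-11)·(-1) − (-7)·(-11)] + [(-7)·10 − 2·(-1)]| = 269, so the area is 134.5.
Summing gcd(|Δx|,|Δy|) over the edges gives the boundary count: gcd(3,22) + gcd(10,1) + gcd(4,10) + gcd(9,11) = 1+1+2+1 = 5.
By Pick's theorem I = A − B/2 + 1 = 134.5 − 5/2 + 1 = 133.

133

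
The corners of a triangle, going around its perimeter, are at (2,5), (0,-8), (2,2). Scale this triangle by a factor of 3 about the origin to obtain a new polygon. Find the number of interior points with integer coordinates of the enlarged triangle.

19

By the shoelace formula, twice the signed area is |[2·(-8) − 0·5] + [0·2 − 2·(-8)] + [2·5 − 2·2]| = 6, so the area is 3.
Along each edge there are gcd(|Δx|,|Δy|)+1 lattice points, so counting each shared vertex once the boundary has gcd(2,13) + gcd(2,10) + gcd(0,3) = 1+2+3 = 6.
Scaling by 3 multiplies the area by 3² = 9 (so the new area is 27) and multiplies the boundary lattice-point count by 3, giving 18.
By Pick's theorem, the interior count of the dilated polygon is 27 − 18/2 + 1 = 19.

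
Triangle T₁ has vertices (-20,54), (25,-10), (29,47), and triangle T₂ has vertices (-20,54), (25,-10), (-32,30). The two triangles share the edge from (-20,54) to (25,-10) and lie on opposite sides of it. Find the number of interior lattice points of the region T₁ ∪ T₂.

2325

The union is the simple quadrilateral with vertices (-20,54), (29,47), (25,-10), (-32,30) in order.
Using the shoelace formula, 2A = |((-20)·47 − 29·54) + (29·(-10) − 25·47) + (25·30 − (-32)·(-10)) + ((-32)·54 − (-20)·30)| = 4669, so the area is 2334.5.
Summing gcd(|Δx|,|Δy|) over the edges gives the boundary count: gcd(49,7) + gcd(4,57) + gcd(57,40) + gcd(12,24) = 7+1+1+12 = 21.
By Pick's theorem I = A − B/2 + 1 = 2334.5 − 21/2 + 1 = 2325.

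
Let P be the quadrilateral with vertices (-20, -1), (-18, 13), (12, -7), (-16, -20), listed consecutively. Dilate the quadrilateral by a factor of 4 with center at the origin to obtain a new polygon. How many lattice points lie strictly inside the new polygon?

8325

Using the shoelace formula, 2A = |((-20)·13 − (-18)·(-1)) + ((-18)·(-7) − 12·13) + (12·(-20) − (-16)·(-7)) + ((-16)·(-1) − (-20)·(-20))| = 1044, so the area is 522.
The number of boundary lattice points is Σ gcd(|Δx|,|Δy|) = gcd(2,14) + gcd(30,20) + gcd(28,13) + gcd(4,19) = 2+10+1+1 = 14.
Scaling by 4 multiplies the area by 4² = 16 (so the new area is 8352) and multiplies the boundary lattice-point count by 4, giving 56.
By Pick's theorem, the interior count of the dilated polygon is 8352 − 56/2 + 1 = 8325.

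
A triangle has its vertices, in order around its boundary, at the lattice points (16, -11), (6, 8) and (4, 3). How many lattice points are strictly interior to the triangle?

The shoelace formula gives twice the area as |[16·8 − 6·(-11)] + [6·3 − 4·8] + [4·(-11) − 16·3]| = 88, so the area is 44.
Summing gcd(|Δx|,|Δy|) over the edges gives the boundary count: gcd(10,19) + gcd(2,5) + gcd(12,14) = 1+1+2 = 4.
By Pick's theorem A = I + B/2 − 1, so I = 44 − 4/2 + 1 = 43.

43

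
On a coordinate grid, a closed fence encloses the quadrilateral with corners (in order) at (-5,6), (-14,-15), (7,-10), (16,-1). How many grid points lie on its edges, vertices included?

Along each edge there are gcd(|Δx|,|Δy|)+1 lattice points, so counting each shared vertex once the boundary has gcd(9,21) + gcd(21,5) + gcd(9,9) + gcd(21,7) = 3+1+9+7 = 20.

20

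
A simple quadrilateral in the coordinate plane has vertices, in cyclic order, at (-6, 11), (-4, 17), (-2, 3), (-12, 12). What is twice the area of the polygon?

84

By the shoelace formula, twice the signed area is |((-6)·17 − (-4)·11) + ((-4)·3 − (-2)·17) + ((-2)·12 − (-12)·3) + ((-12)·11 − (-6)·12)| = 84, so the area is 42.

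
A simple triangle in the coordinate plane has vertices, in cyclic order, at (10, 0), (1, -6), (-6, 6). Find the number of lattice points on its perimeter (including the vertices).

6

The number of boundary lattice points is Σ gcd(|Δx|,|Δy|) = gcd(9,6) + gcd(7,12) + gcd(16,6) = 3+1+2 = 6.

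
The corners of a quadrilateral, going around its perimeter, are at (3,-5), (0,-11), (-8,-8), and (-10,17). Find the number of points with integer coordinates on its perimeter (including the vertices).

6

The number of boundary lattice points is Σ gcd(|Δx|,|Δy|) = gcd(3,6) + gcd(8,3) + gcd(2,25) + gcd(13,22) = 3+1+1+1 = 6.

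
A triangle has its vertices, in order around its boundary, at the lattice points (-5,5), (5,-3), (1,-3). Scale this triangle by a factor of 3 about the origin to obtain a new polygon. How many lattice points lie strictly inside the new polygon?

The shoelace formula gives twice the area as |[(-5)·(-3) − 5·5] + [5·(-3) − 1·(-3)] + [1·5 − (-5)·(-3)]| = 32, so the area is 16.
Summing gcd(|Δx|,|Δy|) over the edges gives the boundary count: gcd(10,8) + gcd(4,0) + gcd(6,8) = 2+4+2 = 8.
Scaling by 3 multiplies the area by 3² = 9 (so the new area is 144) and multiplies the boundary lattice-point count by 3, giving 24.
By Pick's theorem, the interior count of the dilated polygon is 144 − 24/2 + 1 = 133.

133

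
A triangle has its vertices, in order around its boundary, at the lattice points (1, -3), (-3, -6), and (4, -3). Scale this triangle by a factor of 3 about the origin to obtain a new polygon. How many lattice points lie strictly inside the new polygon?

The shoelace formula gives twice the area as |[1·(-6) − (-3)·(-3)] + [(-3)·(-3) − 4·(-6)] + [4·(-3) − 1·(-3)]| = 9, so the area is 4.5.
The number of boundary lattice points is Σ gcd(|Δx|,|Δy|) = gcd(4,3) + gcd(7,3) + gcd(3,0) = 1+1+3 = 5.
Scaling by 3 multiplies the area by 3² = 9 (so the new area is 40.5) and multiplies the boundary lattice-point count by 3, giving 15.
By Pick's theorem, the interior count of the dilated polygon is 40.5 − 15/2 + 1 = 34.

34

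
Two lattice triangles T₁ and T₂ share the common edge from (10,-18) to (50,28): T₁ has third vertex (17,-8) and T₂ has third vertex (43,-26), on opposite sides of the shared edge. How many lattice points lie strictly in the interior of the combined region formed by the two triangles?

956

The union is the simple quadrilateral with vertices (10,-18), (17,-8), (50,28), (43,-26) in order.
Using the shoelace formula, 2A = |(10·(-8) − 17·(-18)) + (17·28 − 50·(-8)) + (50·(-26) − 43·28) + (43·(-18) − 10·(-26))| = 1916, so the area is 958.
The number of boundary lattice points is Σ gcd(|Δx|,|Δy|) = gcd(7,10) + gcd(33,36) + gcd(7,54) + gcd(33,8) = 1+3+1+1 = 6.
By Pick's theorem I = A − B/2 + 1 = 958 − 6/2 + 1 = 956.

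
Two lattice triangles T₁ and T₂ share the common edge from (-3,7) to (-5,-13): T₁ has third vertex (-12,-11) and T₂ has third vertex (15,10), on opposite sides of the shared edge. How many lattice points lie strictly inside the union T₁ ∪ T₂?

243

The union is the simple quadrilateral with vertices (-3,7), (-12,-11), (-5,-13), (15,10) in order.
By the shoelace formula, twice the signed area is |((-3)·(-11) − (-12)·7) + ((-12)·(-13) − (-5)·(-11)) + ((-5)·10 − 15·(-13)) + (15·7 − (-3)·10)| = 498, so the area is 249.
Along each edge there are gcd(|Δx|,|Δy|)+1 lattice points, so counting each shared vertex once the boundary has gcd(9,18) + gcd(7,2) + gcd(20,23) + gcd(18,3) = 9+1+1+3 = 14.
By Pick's theorem I = A − B/2 + 1 = 249 − 14/2 + 1 = 243.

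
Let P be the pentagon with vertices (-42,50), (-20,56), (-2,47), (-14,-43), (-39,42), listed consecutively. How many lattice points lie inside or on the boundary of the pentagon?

1956

By the shoelace formula, twice the signed area is |[(-42)·56 − (-20)·50] + [(-20)·47 − (-2)·56] + [(-2)·(-43) − (-14)·47] + [(-14)·42 − (-39)·(-43)] + [(-39)·50 − (-42)·42]| = 3887, so the area is 1943.5.
Along each edge there are gcd(|Δx|,|Δy|)+1 lattice points, so counting each shared vertex once the boundary has gcd(22,6) + gcd(18,9) + gcd(12,90) + gcd(25,85) + gcd(3,8) = 2+9+6+5+1 = 23.
Pick's theorem gives I = A − B/2 + 1 = 1943.5 − 23/2 + 1 = 1933, so the closed region contains I + B = 1933 + 23 = 1956 lattice points.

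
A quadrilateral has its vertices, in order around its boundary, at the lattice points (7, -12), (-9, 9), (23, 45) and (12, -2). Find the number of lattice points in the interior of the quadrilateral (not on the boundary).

682

By the shoelace formula, twice the signed area is |(7·9 − (-9)·(-12)) + ((-9)·45 − 23·9) + (23·(-2) − 12·45) + (12·(-12) − 7·(-2))| = 1373, so the area is 686.5.
The number of boundary lattice points is Σ gcd(|Δx|,|Δy|) = gcd(16,21) + gcd(32,36) + gcd(11,47) + gcd(5,10) = 1+4+1+5 = 11.
Pick's theorem gives I = A − B/2 + 1 = 686.5 − 11/2 + 1 = 682.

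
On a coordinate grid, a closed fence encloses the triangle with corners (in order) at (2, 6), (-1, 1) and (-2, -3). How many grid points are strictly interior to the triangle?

The shoelace formula gives twice the area as |(2·1 − (-1)·6) + ((-1)·(-3) − (-2)·1) + ((-2)·6 − 2·(-3))| = 7, so the area is 3.5.
The number of boundary lattice points is Σ gcd(|Δx|,|Δy|) = gcd(3,5) + gcd(1,4) + gcd(4,9) = 1+1+1 = 3.
By Pick's theorem A = I + B/2 − 1, so I = 3.5 − 3/2 + 1 = 3.

3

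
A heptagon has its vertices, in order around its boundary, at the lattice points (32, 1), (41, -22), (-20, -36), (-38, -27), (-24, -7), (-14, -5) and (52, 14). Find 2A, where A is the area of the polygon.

4181

By the shoelace formula, twice the signed area is |[32·(-22) − 41·1] + [41·(-36) − (-20)·(-22)] + [(-20)·(-27) − (-38)·(-36)] + [(-38)·(-7) − (-24)·(-27)] + [(-24)·(-5) − (-14)·(-7)] + [(-14)·14 − 52·(-5)] + [52·1 − 32·14]| = 4181, so the area is 2090.5.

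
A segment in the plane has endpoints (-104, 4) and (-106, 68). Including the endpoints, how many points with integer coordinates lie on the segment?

3

The number of lattice points on a segment between lattice points is gcd(|Δx|,|Δy|) + 1 = gcd(2,64) + 1 = 2 + 1 = 3.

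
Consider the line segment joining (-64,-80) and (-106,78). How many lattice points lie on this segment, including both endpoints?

The number of lattice points on a segment between lattice points is gcd(|Δx|,|Δy|) + 1 = gcd(42,158) + 1 = 2 + 1 = 3.

3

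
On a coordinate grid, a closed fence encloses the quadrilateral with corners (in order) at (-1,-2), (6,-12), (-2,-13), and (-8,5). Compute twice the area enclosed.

By the shoelace formula, twice the signed area is |[(-1)·(-12) − 6·(-2)] + [6·(-13) − (-2)·(-12)] + [(-2)·5 − (-8)·(-13)] + [(-8)·(-2) − (-1)·5]| = 171, so the area is 85.5.

171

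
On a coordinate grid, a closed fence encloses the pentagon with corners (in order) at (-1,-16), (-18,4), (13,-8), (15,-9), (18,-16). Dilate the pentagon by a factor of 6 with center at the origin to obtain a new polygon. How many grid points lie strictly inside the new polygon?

By the shoelace formula, twice the signed area is |[(-1)·4 − (-18)·(-16)] + [(-18)·(-8) − 13·4] + [13·(-9) − 15·(-8)] + [15·(-16) − 18·(-9)] + [18·(-16) − (-1)·(-16)]| = 579, so the area is 579/2.
The number of boundary lattice points is Σ gcd(|Δx|,|Δy|) = gcd(17,20) + gcd(31,12) + gcd(2,1) + gcd(3,7) + gcd(19,0) = 1+1+1+1+19 = 23.
Scaling by 6 multiplies the area by 6² = 36 (so the new area is 10422) and multiplies the boundary lattice-point count by 6, giving 138.
By Pick's theorem, the interior count of the dilated polygon is 10422 − 138/2 + 1 = 10354.

10354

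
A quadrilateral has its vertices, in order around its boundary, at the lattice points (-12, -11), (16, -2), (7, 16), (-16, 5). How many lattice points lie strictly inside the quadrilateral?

492

The shoelace formula gives twice the area as |((-12)·(-2) − 16·(-11)) + (16·16 − 7·(-2)) + (7·5 − (-16)·16) + ((-16)·(-11) − (-12)·5)| = 997, so the area is 498.5.
Summing gcd(|Δx|,|Δy|) over the edges gives the boundary count: gcd(28,9) + gcd(9,18) + gcd(23,11) + gcd(4,16) = 1+9+1+4 = 15.
By Pick's theorem A = I + B/2 − 1, so I = 498.5 − 15/2 + 1 = 492.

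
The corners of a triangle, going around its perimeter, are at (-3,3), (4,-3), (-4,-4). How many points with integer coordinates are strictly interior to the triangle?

Using the shoelace formula, 2A = |[(-3)·(-3) − 4·3] + [4·(-4) − (-4)·(-3)] + [(-4)·3 − (-3)·(-4)]| = 55, so the area is 27.5.
Along each edge there are gcd(|Δx|,|Δy|)+1 lattice points, so counting each shared vertex once the boundary has gcd(7,6) + gcd(8,1) + gcd(1,7) = 1+1+1 = 3.
Pick's theorem gives I = A − B/2 + 1 = 27.5 − 3/2 + 1 = 27.

27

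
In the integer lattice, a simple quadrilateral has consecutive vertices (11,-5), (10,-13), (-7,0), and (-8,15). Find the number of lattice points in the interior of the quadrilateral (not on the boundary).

Using the shoelace formula, 2A = |[11·(-13) − 10·(-5)] + [10·0 − (-7)·(-13)] + [(-7)·15 − (-8)·0] + [(-8)·(-5) − 11·15]| = 414, so the area is 207.
Summing gcd(|Δx|,|Δy|) over the edges gives the boundary count: gcd(1,8) + gcd(17,13) + gcd(1,15) + gcd(19,20) = 1+1+1+1 = 4.
Pick's theorem gives I = A − B/2 + 1 = 207 − 4/2 + 1 = 206.

206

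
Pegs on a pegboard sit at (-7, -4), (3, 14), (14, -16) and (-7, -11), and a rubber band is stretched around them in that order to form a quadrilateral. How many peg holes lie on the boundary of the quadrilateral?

Along each edge there are gcd(|Δx|,|Δy|)+1 lattice points, so counting each shared vertex once the boundary has gcd(10,18) + gcd(11,30) + gcd(21,5) + gcd(0,7) = 2+1+1+7 = 11.

11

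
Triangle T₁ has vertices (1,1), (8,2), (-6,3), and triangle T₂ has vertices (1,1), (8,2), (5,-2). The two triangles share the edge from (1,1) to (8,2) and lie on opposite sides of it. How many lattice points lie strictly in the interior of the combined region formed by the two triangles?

The union is the simple quadrilateral with vertices (1,1), (-6,3), (8,2), (5,-2) in order.
Using the shoelace formula, 2A = |(1·3 − (-6)·1) + ((-6)·2 − 8·3) + (8·(-2) − 5·2) + (5·1 − 1·(-2))| = 46, so the area is 23.
Along each edge there are gcd(|Δx|,|Δy|)+1 lattice points, so counting each shared vertex once the boundary has gcd(7,2) + gcd(14,1) + gcd(3,4) + gcd(4,3) = 1+1+1+1 = 4.
By Pick's theorem I = A − B/2 + 1 = 23 − 4/2 + 1 = 22.

22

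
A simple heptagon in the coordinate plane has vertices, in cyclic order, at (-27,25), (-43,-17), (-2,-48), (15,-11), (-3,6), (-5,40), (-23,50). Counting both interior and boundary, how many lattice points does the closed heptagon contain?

2865

The shoelace formula gives twice the area as |[(-27)·(-17) − (-43)·25] + [(-43)·(-48) − (-2)·(-17)] + [(-2)·(-11) − 15·(-48)] + [15·6 − (-3)·(-11)] + [(-3)·40 − (-5)·6] + [(-5)·50 − (-23)·40] + [(-23)·25 − (-27)·50]| = 5718, so the area is 2859.
Along each edge there are gcd(|Δx|,|Δy|)+1 lattice points, so counting each shared vertex once the boundary has gcd(16,42) + gcd(41,31) + gcd(17,37) + gcd(18,17) + gcd(2,34) + gcd(18,10) + gcd(4,25) = 2+1+1+1+2+2+1 = 10.
Pick's theorem gives I = A − B/2 + 1 = 2859 − 10/2 + 1 = 2855, so the closed region contains I + B = 2855 + 10 = 2865 lattice points.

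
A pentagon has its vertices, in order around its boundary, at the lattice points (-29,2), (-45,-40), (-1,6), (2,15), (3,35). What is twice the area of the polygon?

1959

By the shoelace formula, twice the signed area is |[(-29)·(-40) − (-45)·2] + [(-45)·6 − (-1)·(-40)] + [(-1)·15 − 2·6] + [2·35 − 3·15] + [3·2 − (-29)·35]| = 1959, so the area is 979.5.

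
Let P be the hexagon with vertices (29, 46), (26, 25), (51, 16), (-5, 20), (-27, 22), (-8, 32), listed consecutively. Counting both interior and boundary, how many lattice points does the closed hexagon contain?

Using the shoelace formula, 2A = |[29·25 − 26·46] + [26·16 − 51·25] + [51·20 − (-5)·16] + [(-5)·22 − (-27)·20] + [(-27)·32 − (-8)·22] + [(-8)·46 − 29·32]| = 1784, so the area is 892.
Along each edge there are gcd(|Δx|,|Δy|)+1 lattice points, so counting each shared vertex once the boundary has gcd(3,21) + gcd(25,9) + gcd(56,4) + gcd(22,2) + gcd(19,10) + gcd(37,14) = 3+1+4+2+1+1 = 12.
Pick's theorem gives I = A − B/2 + 1 = 892 − 12/2 + 1 = 887, so the closed region contains I + B = 887 + 12 = 899 lattice points.

899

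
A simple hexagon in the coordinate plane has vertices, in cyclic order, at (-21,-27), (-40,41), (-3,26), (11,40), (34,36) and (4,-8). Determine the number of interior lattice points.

By the shoelace formula, twice the signed area is |((-21)·41 − (-40)·(-27)) + ((-40)·26 − (-3)·41) + ((-3)·40 − 11·26) + (11·36 − 34·40) + (34·(-8) − 4·36) + (4·(-27) − (-21)·(-8))| = 4920, so the area is 2460.
Along each edge there are gcd(|Δx|,|Δy|)+1 lattice points, so counting each shared vertex once the boundary has gcd(19,68) + gcd(37,15) + gcd(14,14) + gcd(23,4) + gcd(30,44) + gcd(25,19) = 1+1+14+1+2+1 = 20.
Pick's theorem gives I = A − B/2 + 1 = 2460 − 20/2 + 1 = 2451.

2451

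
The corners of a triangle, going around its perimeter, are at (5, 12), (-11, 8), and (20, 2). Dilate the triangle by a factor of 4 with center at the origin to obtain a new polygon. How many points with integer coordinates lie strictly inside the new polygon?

The shoelace formula gives twice the area as |[5·8 − (-11)·12] + [(-11)·2 − 20·8] + [20·12 − 5·2]| = 220, so the area is 110.
Summing gcd(|Δx|,|Δy|) over the edges gives the boundary count: gcd(16,4) + gcd(31,6) + gcd(15,10) = 4+1+5 = 10.
Scaling by 4 multiplies the area by 4² = 16 (so the new area is 1760) and multiplies the boundary lattice-point count by 4, giving 40.
By Pick's theorem, the interior count of the dilated polygon is 1760 − 40/2 + 1 = 1741.

1741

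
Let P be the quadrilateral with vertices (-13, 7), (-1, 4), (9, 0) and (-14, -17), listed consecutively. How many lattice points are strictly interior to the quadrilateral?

By the shoelace formula, twice the signed area is |((-13)·4 − (-1)·7) + ((-1)·0 − 9·4) + (9·(-17) − (-14)·0) + ((-14)·7 − (-13)·(-17))| = 553, so the area is 553/2.
Summing gcd(|Δx|,|Δy|) over the edges gives the boundary count: gcd(12,3) + gcd(10,4) + gcd(23,17) + gcd(1,24) = 3+2+1+1 = 7.
By Pick's theorem A = I + B/2 − 1, so I = 553/2 − 7/2 + 1 = 274.

274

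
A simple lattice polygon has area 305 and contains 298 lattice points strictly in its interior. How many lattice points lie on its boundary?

16

Pick's theorem gives A = I + B/2 − 1, so B = 2(A − I + 1) = 2(305 − 298 + 1) = 16.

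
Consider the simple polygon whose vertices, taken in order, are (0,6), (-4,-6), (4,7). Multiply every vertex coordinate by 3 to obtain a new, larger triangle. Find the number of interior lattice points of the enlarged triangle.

190

By the shoelace formula, twice the signed area is |[0·(-6) − (-4)·6] + [(-4)·7 − 4·(-6)] + [4·6 − 0·7]| = 44, so the area is 22.
The number of boundary lattice points is Σ gcd(|Δx|,|Δy|) = gcd(4,12) + gcd(8,13) + gcd(4,1) = 4+1+1 = 6.
Scaling by 3 multiplies the area by 3² = 9 (so the new area is 198) and multiplies the boundary lattice-point count by 3, giving 18.
By Pick's theorem, the interior count of the dilated polygon is 198 − 18/2 + 1 = 190.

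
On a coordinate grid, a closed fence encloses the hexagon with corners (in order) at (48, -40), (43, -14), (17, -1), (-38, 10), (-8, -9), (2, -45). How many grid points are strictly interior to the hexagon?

2114

Using the shoelace formula, 2A = |[48·(-14) − 43·(-40)] + [43·(-1) − 17·(-14)] + [17·10 − (-38)·(-1)] + [(-38)·(-9) − (-8)·10] + [(-8)·(-45) − 2·(-9)] + [2·(-40) − 48·(-45)]| = 4255, so the area is 2127.5.
Summing gcd(|Δx|,|Δy|) over the edges gives the boundary count: gcd(5,26) + gcd(26,13) + gcd(55,11) + gcd(30,19) + gcd(10,36) + gcd(46,5) = 1+13+11+1+2+1 = 29.
Pick's theorem gives I = A − B/2 + 1 = 2127.5 − 29/2 + 1 = 2114.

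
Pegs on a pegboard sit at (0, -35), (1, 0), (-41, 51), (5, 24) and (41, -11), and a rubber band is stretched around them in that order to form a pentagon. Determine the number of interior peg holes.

The shoelace formula gives twice the area as |[0·0 − 1·(-35)] + [1·51 − (-41)·0] + [(-41)·24 − 5·51] + [5·(-11) − 41·24] + [41·(-35) − 0·(-11)]| = 3627, so the area is 3627/2.
Along each edge there are gcd(|Δx|,|Δy|)+1 lattice points, so counting each shared vertex once the boundary has gcd(1,35) + gcd(42,51) + gcd(46,27) + gcd(36,35) + gcd(41,24) = 1+3+1+1+1 = 7.
Pick's theorem gives I = A − B/2 + 1 = 3627/2 − 7/2 + 1 = 1811.

1811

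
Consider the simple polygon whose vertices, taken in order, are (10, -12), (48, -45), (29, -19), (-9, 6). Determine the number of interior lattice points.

By the shoelace formula, twice the signed area is |[10·(-45) − 48·(-12)] + [48·(-19) − 29·(-45)] + [29·6 − (-9)·(-19)] + [(-9)·(-12) − 10·6]| = 570, so the area is 285.
Along each edge there are gcd(|Δx|,|Δy|)+1 lattice points, so counting each shared vertex once the boundary has gcd(38,33) + gcd(19,26) + gcd(38,25) + gcd(19,18) = 1+1+1+1 = 4.
Pick's theorem gives I = A − B/2 + 1 = 285 − 4/2 + 1 = 284.

284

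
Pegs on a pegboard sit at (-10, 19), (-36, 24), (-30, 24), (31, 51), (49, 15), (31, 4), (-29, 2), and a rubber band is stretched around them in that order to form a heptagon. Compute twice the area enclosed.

The shoelace formula gives twice the area as |[(-10)·24 − (-36)·19] + [(-36)·24 − (-30)·24] + [(-30)·51 − 31·24] + [31·15 − 49·51] + [49·4 − 31·15] + [31·2 − (-29)·4] + [(-29)·19 − (-10)·2]| = 4630, so the area is 2315.

4630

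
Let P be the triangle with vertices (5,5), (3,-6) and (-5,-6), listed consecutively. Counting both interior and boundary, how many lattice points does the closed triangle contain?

The shoelace formula gives twice the area as |(5·(-6) − 3·5) + (3·(-6) − (-5)·(-6)) + ((-5)·5 − 5·(-6))| = 88, so the area is 44.
Summing gcd(|Δx|,|Δy|) over the edges gives the boundary count: gcd(2,11) + gcd(8,0) + gcd(10,11) = 1+8+1 = 10.
Pick's theorem gives I = A − B/2 + 1 = 44 − 10/2 + 1 = 40, so the closed region contains I + B = 40 + 10 = 50 lattice points.

50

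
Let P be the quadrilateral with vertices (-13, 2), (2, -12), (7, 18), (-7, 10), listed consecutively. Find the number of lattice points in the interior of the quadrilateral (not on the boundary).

The shoelace formula gives twice the area as |[(-13)·(-12) − 2·2] + [2·18 − 7·(-12)] + [7·10 − (-7)·18] + [(-7)·2 − (-13)·10]| = 584, so the area is 292.
The number of boundary lattice points is Σ gcd(|Δx|,|Δy|) = gcd(15,14) + gcd(5,30) + gcd(14,8) + gcd(6,8) = 1+5+2+2 = 10.
Pick's theorem gives I = A − B/2 + 1 = 292 − 10/2 + 1 = 288.

288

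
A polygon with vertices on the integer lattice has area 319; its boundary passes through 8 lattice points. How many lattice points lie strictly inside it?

316

From Pick's theorem, I = A − B/2 + 1 = 319 − 8/2 + 1 = 316.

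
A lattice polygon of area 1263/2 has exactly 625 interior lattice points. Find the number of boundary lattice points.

15

Pick's theorem gives A = I + B/2 − 1, so B = 2(A − I + 1) = 2(1263/2 − 625 + 1) = 15.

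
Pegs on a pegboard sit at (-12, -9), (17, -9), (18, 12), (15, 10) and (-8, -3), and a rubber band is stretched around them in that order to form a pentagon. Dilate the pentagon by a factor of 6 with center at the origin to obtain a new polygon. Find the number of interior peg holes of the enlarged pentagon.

12463

The shoelace formula gives twice the area as |((-12)·(-9) − 17·(-9)) + (17·12 − 18·(-9)) + (18·10 − 15·12) + (15·(-3) − (-8)·10) + ((-8)·(-9) − (-12)·(-3))| = 698, so the area is 349.
The number of boundary lattice points is Σ gcd(|Δx|,|Δy|) = gcd(29,0) + gcd(1,21) + gcd(3,2) + gcd(23,13) + gcd(4,6) = 29+1+1+1+2 = 34.
Scaling by 6 multiplies the area by 6² = 36 (so the new area is 12564) and multiplies the boundary lattice-point count by 6, giving 204.
By Pick's theorem, the interior count of the dilated polygon is 12564 − 204/2 + 1 = 12463.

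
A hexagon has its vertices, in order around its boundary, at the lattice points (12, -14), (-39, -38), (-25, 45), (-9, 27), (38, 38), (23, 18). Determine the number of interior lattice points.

3031

By the shoelace formula, twice the signed area is |[12·(-38) − (-39)·(-14)] + [(-39)·45 − (-25)·(-38)] + [(-25)·27 − (-9)·45] + [(-9)·38 − 38·27] + [38·18 − 23·38] + [23·(-14) − 12·18]| = 6073, so the area is 3036.5.
Along each edge there are gcd(|Δx|,|Δy|)+1 lattice points, so counting each shared vertex once the boundary has gcd(51,24) + gcd(14,83) + gcd(16,18) + gcd(47,11) + gcd(15,20) + gcd(11,32) = 3+1+2+1+5+1 = 13.
By Pick's theorem A = I + B/2 − 1, so I = 3036.5 − 13/2 + 1 = 3031.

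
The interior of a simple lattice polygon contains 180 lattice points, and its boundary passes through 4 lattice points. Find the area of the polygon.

181

By Pick's theorem, A = I + B/2 − 1 = 180 + 4/2 − 1 = 181.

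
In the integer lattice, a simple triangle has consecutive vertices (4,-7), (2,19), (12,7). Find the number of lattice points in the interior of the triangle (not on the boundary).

The shoelace formula gives twice the area as |(4·19 − 2·(-7)) + (2·7 − 12·19) + (12·(-7) − 4·7)| = 236, so the area is 118.
The number of boundary lattice points is Σ gcd(|Δx|,|Δy|) = gcd(2,26) + gcd(10,12) + gcd(8,14) = 2+2+2 = 6.
Pick's theorem gives I = A − B/2 + 1 = 118 − 6/2 + 1 = 116.

116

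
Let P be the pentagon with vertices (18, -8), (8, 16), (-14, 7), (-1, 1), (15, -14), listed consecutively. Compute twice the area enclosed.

The shoelace formula gives twice the area as |[18·16 − 8·(-8)] + [8·7 − (-14)·16] + [(-14)·1 − (-1)·7] + [(-1)·(-14) − 15·1] + [15·(-8) − 18·(-14)]| = 756, so the area is 378.

756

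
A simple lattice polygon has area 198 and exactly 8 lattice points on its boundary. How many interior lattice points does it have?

195

From Pick's theorem, I = A − B/2 + 1 = 198 − 8/2 + 1 = 195.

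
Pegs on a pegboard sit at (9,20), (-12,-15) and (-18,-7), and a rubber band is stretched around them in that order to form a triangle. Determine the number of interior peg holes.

By the shoelace formula, twice the signed area is |[9·(-15) − (-12)·20] + [(-12)·(-7) − (-18)·(-15)] + [(-18)·20 − 9·(-7)]| = 378, so the area is 189.
The number of boundary lattice points is Σ gcd(|Δx|,|Δy|) = gcd(21,35) + gcd(6,8) + gcd(27,27) = 7+2+27 = 36.
By Pick's theorem A = I + B/2 − 1, so I = 189 − 36/2 + 1 = 172.

172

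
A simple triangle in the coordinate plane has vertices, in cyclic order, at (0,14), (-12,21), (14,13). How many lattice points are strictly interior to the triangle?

By the shoelace formula, twice the signed area is |(0·21 − (-12)·14) + ((-12)·13 − 14·21) + (14·14 − 0·13)| = 86, so the area is 43.
Along each edge there are gcd(|Δx|,|Δy|)+1 lattice points, so counting each shared vertex once the boundary has gcd(12,7) + gcd(26,8) + gcd(14,1) = 1+2+1 = 4.
Pick's theorem gives I = A − B/2 + 1 = 43 − 4/2 + 1 = 42.

42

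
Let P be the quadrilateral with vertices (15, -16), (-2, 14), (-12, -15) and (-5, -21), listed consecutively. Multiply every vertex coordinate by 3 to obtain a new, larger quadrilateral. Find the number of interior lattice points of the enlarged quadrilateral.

The shoelace formula gives twice the area as |(15·14 − (-2)·(-16)) + ((-2)·(-15) − (-12)·14) + ((-12)·(-21) − (-5)·(-15)) + ((-5)·(-16) − 15·(-21))| = 948, so the area is 474.
Along each edge there are gcd(|Δx|,|Δy|)+1 lattice points, so counting each shared vertex once the boundary has gcd(17,30) + gcd(10,29) + gcd(7,6) + gcd(20,5) = 1+1+1+5 = 8.
Scaling by 3 multiplies the area by 3² = 9 (so the new area is 4266) and multiplies the boundary lattice-point count by 3, giving 24.
By Pick's theorem, the interior count of the dilated polygon is 4266 − 24/2 + 1 = 4255.

4255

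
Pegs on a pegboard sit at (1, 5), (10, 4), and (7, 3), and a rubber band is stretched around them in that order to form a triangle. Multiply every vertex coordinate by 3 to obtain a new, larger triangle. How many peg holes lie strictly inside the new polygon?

49

Using the shoelace formula, 2A = |(1·4 − 10·5) + (10·3 − 7·4) + (7·5 − 1·3)| = 12, so the area is 6.
Along each edge there are gcd(|Δx|,|Δy|)+1 lattice points, so counting each shared vertex once the boundary has gcd(9,1) + gcd(3,1) + gcd(6,2) = 1+1+2 = 4.
Scaling by 3 multiplies the area by 3² = 9 (so the new area is 54) and multiplies the boundary lattice-point count by 3, giving 12.
By Pick's theorem, the interior count of the dilated polygon is 54 − 12/2 + 1 = 49.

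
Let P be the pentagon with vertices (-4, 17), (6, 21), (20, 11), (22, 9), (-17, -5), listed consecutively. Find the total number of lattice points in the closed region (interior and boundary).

439

The shoelace formula gives twice the area as |[(-4)·21 − 6·17] + [6·11 − 20·21] + [20·9 − 22·11] + [22·(-5) − (-17)·9] + [(-17)·17 − (-4)·(-5)]| = 868, so the area is 434.
Summing gcd(|Δx|,|Δy|) over the edges gives the boundary count: gcd(10,4) + gcd(14,10) + gcd(2,2) + gcd(39,14) + gcd(13,22) = 2+2+2+1+1 = 8.
Pick's theorem gives I = A − B/2 + 1 = 434 − 8/2 + 1 = 431, so the closed region contains I + B = 431 + 8 = 439 lattice points.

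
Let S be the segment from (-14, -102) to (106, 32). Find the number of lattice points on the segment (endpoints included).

The number of lattice points on a segment between lattice points is gcd(|Δx|,|Δy|) + 1 = gcd(120,134) + 1 = 2 + 1 = 3.

3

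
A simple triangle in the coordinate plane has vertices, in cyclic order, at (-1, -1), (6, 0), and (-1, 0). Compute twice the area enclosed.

The shoelace formula gives twice the area as |((-1)·0 − 6·(-1)) + (6·0 − (-1)·0) + ((-1)·(-1) − (-1)·0)| = 7, so the area is 7/2.

7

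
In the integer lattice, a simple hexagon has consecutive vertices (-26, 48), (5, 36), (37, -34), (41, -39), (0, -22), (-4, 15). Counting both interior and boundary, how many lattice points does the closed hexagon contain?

Using the shoelace formula, 2A = |[(-26)·36 − 5·48] + [5·(-34) − 37·36] + [37·(-39) − 41·(-34)] + [41·(-22) − 0·(-39)] + [0·15 − (-4)·(-22)] + [(-4)·48 − (-26)·15]| = 3519, so the area is 1759.5.
The number of boundary lattice points is Σ gcd(|Δx|,|Δy|) = gcd(31,12) + gcd(32,70) + gcd(4,5) + gcd(41,17) + gcd(4,37) + gcd(22,33) = 1+2+1+1+1+11 = 17.
Pick's theorem gives I = A − B/2 + 1 = 1759.5 − 17/2 + 1 = 1752, so the closed region contains I + B = 1752 + 17 = 1769 lattice points.

1769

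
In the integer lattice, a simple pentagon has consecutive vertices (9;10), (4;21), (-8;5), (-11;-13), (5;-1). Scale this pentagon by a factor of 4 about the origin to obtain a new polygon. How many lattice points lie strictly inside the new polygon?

5023

Using the shoelace formula, 2A = |(9·21 − 4·10) + (4·5 − (-8)·21) + ((-8)·(-13) − (-11)·5) + ((-11)·(-1) − 5·(-13)) + (5·10 − 9·(-1))| = 631, so the area is 315.5.
The number of boundary lattice points is Σ gcd(|Δx|,|Δy|) = gcd(5,11) + gcd(12,16) + gcd(3,18) + gcd(16,12) + gcd(4,11) = 1+4+3+4+1 = 13.
Scaling by 4 multiplies the area by 4² = 16 (so the new area is 5048) and multiplies the boundary lattice-point count by 4, giving 52.
By Pick's theorem, the interior count of the dilated polygon is 5048 − 52/2 + 1 = 5023.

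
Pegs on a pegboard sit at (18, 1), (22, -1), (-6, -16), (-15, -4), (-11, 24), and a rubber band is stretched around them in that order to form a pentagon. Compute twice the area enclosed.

Using the shoelace formula, 2A = |(18·(-1) − 22·1) + (22·(-16) − (-6)·(-1)) + ((-6)·(-4) − (-15)·(-16)) + ((-15)·24 − (-11)·(-4)) + ((-11)·1 − 18·24)| = 1461, so the area is 1461/2.

1461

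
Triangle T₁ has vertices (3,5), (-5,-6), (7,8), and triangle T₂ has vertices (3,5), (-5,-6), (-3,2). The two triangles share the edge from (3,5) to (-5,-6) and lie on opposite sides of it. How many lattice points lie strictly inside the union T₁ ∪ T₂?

The union is the simple quadrilateral with vertices (3,5), (7,8), (-5,-6), (-3,2) in order.
The shoelace formula gives twice the area as |[3·8 − 7·5] + [7·(-6) − (-5)·8] + [(-5)·2 − (-3)·(-6)] + [(-3)·5 − 3·2]| = 62, so the area is 31.
Summing gcd(|Δx|,|Δy|) over the edges gives the boundary count: gcd(4,3) + gcd(12,14) + gcd(2,8) + gcd(6,3) = 1+2+2+3 = 8.
By Pick's theorem I = A − B/2 + 1 = 31 − 8/2 + 1 = 28.

28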